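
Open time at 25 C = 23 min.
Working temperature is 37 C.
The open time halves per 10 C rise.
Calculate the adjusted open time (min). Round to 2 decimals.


factor = 2^((37 - 25) / 10) = 2.2974
ot = 23 / 2.2974 = 10.01 min

10.01


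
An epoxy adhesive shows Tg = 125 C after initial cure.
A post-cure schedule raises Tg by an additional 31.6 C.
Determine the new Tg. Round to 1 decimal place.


New Tg = 125 + 31.6
= 156.6 C

156.6


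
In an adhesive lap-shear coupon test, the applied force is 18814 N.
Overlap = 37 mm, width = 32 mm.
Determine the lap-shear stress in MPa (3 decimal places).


stress = F / (overlap * width)
= 18814 / (37 * 32)
= 15.890 MPa

15.890


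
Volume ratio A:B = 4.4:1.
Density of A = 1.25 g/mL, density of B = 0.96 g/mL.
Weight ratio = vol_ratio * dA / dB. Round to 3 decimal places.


Wt ratio = 4.4 * 1.25 / 0.96
= 5.729

5.729


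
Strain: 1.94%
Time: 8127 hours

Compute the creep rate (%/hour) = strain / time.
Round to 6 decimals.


Creep rate = 1.94 / 8127
= 0.000239 %/h

0.000239


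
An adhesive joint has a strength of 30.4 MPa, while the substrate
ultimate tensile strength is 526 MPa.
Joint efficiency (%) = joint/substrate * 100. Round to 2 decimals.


Efficiency = 30.4 / 526 * 100
= 5.78%

5.78


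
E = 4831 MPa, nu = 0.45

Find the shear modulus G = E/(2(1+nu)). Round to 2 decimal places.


G = 4831 / (2 * 1.45)
= 1665.86 MPa

1665.86


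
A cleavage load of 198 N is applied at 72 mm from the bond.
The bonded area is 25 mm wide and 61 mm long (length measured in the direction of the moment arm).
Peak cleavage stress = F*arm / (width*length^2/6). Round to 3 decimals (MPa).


Moment = 198 * 72 = 14256 N*mm
Section modulus = 25 * 3721 / 6 = 93025 / 6 mm^3
Stress = 14256 / (93025 / 6) = 85536 / 93025
= 0.919 MPa

0.919


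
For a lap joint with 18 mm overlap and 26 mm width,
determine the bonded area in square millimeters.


Area = 18 * 26 = 468 mm^2

468


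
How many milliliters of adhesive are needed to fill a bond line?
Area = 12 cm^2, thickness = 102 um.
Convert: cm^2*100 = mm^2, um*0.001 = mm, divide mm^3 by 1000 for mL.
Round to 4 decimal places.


= (12 * 100) * (102 * 0.001) / 1000
= 0.1224 mL

0.1224


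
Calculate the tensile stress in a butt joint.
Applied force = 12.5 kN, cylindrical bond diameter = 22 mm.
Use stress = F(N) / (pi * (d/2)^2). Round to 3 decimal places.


A = pi * 11.0^2 = 380.1327 mm^2
sigma = 12500.0 / 380.1327 = 32.883 MPa

32.883


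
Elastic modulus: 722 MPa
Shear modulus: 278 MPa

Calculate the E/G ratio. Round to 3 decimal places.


E / G = 722 / 278 = 2.597

2.597


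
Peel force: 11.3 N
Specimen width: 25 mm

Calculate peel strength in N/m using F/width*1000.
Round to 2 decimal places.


Peel strength = 11.3 / 25 * 1000 = 452.00 N/m

452.00


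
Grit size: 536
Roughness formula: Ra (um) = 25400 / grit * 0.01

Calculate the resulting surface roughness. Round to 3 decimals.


Ra = 25400 / 536 * 0.01
= 0.474 um

0.474


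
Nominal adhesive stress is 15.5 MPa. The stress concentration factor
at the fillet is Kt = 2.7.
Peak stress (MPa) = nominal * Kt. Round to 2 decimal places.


Peak = 15.5 * 2.7 = 41.85 MPa

41.85


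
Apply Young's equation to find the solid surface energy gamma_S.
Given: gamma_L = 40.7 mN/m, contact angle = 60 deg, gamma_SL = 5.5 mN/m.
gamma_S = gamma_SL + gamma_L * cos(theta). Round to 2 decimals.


theta_rad = 60 * pi/180 = 1.047198
gamma_S = 5.5 + 40.7 * cos(1.047198)
= 25.85 mN/m

25.85


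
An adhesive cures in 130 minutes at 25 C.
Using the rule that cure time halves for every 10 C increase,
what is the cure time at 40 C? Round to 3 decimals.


Factor = 2^((40 - 25) / 10) = 2.8284
Cure time = 130 / 2.8284
= 45.962 minutes

45.962


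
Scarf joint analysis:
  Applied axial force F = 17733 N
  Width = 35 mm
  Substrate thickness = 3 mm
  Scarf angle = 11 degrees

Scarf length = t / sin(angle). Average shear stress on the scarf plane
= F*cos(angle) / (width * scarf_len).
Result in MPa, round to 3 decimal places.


Scarf length = 3 / sin(11 deg) = 15.7225 mm
cos(11 deg) = 0.981627
Shear = 17733 * 0.981627 / (35 * 15.7225)
= 31.633 MPa

31.633


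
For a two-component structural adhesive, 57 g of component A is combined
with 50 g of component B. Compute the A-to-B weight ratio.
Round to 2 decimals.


Weight ratio A:B = 57 / 50
= 1.14

1.14


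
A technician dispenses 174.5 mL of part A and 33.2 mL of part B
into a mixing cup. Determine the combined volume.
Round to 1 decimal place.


Combined volume = 174.5 + 33.2
= 207.7 mL

207.7


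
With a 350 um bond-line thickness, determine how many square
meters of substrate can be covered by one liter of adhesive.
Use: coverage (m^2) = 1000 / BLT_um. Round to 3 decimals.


Coverage = 1000 / 350 = 2.857 m^2

2.857


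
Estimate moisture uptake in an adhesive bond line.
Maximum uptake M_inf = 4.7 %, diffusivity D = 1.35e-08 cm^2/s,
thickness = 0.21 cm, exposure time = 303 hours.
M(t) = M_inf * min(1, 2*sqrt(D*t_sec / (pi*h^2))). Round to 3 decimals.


Convert time: 303 h = 1090800 s
ratio = min(1, 2*sqrt(1.35e-08*1090800/(pi*0.21^2)))
= 0.652041
M(t) = 4.7 * 0.652041 = 3.065%

3.065


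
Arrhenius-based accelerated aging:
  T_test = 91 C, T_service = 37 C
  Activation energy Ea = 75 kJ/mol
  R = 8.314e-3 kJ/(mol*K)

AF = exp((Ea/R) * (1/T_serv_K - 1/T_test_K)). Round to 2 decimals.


T_test_K = 364.15, T_serv_K = 310.15
AF = exp((75/8.314e-3) * (1/310.15 - 1/364.15))
= 74.67

74.67


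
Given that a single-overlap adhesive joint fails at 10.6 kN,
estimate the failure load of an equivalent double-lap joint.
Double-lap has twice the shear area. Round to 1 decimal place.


Double-lap factor = 2
Expected load = 10.6 * 2 = 21.2 kN

21.2


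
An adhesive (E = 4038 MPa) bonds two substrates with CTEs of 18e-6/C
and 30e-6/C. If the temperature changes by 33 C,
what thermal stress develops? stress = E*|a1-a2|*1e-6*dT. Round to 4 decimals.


Stress = 4038 * |18 - 30| * 1e-6 * 33
= 1.5990 MPa

1.5990


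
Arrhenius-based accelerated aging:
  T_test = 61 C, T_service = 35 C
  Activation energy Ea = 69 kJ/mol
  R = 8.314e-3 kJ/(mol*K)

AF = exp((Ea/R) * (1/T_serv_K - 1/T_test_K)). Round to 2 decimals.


T_test_K = 334.15, T_serv_K = 308.15
AF = exp((69/8.314e-3) * (1/308.15 - 1/334.15))
= 8.13

8.13


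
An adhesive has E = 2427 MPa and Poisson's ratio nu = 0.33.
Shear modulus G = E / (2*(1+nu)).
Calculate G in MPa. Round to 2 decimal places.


G = 2427 / (2*(1+0.33))
= 2427 / 2.66
= 912.41 MPa

912.41


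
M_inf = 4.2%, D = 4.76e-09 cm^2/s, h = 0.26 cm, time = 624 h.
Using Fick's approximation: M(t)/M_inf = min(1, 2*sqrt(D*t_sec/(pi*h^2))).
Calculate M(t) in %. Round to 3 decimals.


t = 2246400 s
ratio = min(1, 2*sqrt(4.76e-09*2246400/(pi*0.0676)))
= 0.448775
M(t) = 4.2 * 0.448775 = 1.885%

1.885


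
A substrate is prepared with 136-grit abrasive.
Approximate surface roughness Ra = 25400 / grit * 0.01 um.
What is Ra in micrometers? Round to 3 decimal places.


Ra = 25400 / 136 * 0.01 = 1.868 um

1.868


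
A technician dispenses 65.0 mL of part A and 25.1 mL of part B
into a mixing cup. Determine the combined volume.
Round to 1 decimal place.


Combined volume = 65.0 + 25.1
= 90.1 mL

90.1


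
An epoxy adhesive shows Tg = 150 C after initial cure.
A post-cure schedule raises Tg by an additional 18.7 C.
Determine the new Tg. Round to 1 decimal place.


New Tg = 150 + 18.7
= 168.7 C

168.7


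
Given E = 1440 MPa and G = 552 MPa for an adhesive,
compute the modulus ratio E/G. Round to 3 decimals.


E/G ratio = 1440 / 552 = 2.609

2.609


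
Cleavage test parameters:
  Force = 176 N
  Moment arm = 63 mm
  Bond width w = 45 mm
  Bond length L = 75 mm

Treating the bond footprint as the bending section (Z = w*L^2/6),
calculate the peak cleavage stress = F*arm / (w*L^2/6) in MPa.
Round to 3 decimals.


M = 176 * 63 = 11088 N*mm
Z = 45 * 75^2 / 6 = 253125 / 6 mm^3
sigma = M / Z = 6 * 11088 / 253125 = 66528 / 253125
= 0.263 MPa

0.263


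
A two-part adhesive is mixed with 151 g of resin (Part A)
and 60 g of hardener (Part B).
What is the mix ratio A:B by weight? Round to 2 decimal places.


Mix ratio = mass_A / mass_B
= 151 / 60
= 2.52

2.52


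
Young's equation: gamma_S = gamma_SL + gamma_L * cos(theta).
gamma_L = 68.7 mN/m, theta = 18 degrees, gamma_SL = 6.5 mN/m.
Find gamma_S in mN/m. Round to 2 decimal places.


cos(18 deg) = 0.951057
gamma_S = 6.5 + 68.7 * 0.951057
= 71.84 mN/m

71.84


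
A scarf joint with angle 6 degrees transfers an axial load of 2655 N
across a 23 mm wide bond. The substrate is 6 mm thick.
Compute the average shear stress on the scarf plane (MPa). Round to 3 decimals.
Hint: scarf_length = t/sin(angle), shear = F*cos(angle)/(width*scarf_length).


scarf_length = 6 / sin(6 deg) = 57.4006 mm
cos(6 deg) = 0.994522
shear stress = 2655 * 0.994522 / (23 * 57.4006)
= 2.000 MPa

2.000


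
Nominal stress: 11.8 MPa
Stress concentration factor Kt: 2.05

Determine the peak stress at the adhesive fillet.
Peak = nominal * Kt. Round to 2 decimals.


Peak stress = 11.8 * 2.05
= 24.19 MPa

24.19


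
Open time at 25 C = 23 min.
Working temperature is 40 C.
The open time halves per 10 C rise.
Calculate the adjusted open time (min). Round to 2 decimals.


factor = 2^((40 - 25) / 10) = 2.8284
ot = 23 / 2.8284 = 8.13 min

8.13


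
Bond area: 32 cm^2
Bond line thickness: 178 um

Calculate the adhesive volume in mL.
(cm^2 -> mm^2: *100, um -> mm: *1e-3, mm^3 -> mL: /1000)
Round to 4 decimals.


V = 32*100 * 178*1e-3 / 1000
= 0.5696 mL

0.5696


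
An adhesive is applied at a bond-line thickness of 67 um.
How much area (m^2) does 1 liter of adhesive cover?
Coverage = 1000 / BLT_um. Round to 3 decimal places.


Coverage = 1000 / 67 = 14.925 m^2

14.925


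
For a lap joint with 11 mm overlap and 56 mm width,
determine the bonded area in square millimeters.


Area = 11 * 56 = 616 mm^2

616


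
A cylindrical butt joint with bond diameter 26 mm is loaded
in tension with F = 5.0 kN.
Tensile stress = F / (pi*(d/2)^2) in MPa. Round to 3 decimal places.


Area = pi * (26/2)^2 = 530.9292 mm^2
Stress = 5.0*1000 / 530.9292
= 9.417 MPa

9.417


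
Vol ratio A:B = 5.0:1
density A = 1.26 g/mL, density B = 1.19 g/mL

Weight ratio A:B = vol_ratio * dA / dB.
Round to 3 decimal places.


Weight ratio = 5.0 * 1.26 / 1.19
= 5.294

5.294


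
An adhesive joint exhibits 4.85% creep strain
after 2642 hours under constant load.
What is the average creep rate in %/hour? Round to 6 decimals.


Creep rate = strain / time
= 4.85 / 2642
= 0.001836 %/h

0.001836


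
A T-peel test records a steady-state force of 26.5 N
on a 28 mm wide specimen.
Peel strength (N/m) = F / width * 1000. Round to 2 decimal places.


Peel strength = 26.5 / 28 * 1000
= 946.43 N/m

946.43


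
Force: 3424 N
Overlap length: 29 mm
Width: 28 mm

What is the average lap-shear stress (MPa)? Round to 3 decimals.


Average shear stress = F / (overlap * width)
= 3424 / (29 * 28)
= 4.217 MPa

4.217


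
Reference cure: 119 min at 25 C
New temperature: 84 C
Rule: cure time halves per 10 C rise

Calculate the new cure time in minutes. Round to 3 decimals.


factor = 2^((84-25)/10) = 59.7141
t_new = 119 / 59.7141 = 1.993 min

1.993


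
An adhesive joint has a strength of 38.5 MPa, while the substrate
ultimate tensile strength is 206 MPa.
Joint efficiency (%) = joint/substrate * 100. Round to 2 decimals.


Efficiency = 38.5 / 206 * 100
= 18.69%

18.69


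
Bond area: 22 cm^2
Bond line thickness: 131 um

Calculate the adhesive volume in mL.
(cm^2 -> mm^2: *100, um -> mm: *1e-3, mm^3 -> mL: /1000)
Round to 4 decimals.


V = 22*100 * 131*1e-3 / 1000
= 0.2882 mL

0.2882


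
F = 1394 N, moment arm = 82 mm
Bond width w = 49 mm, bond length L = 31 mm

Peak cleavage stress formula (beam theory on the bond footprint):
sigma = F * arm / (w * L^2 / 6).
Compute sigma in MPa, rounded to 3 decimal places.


sigma = (1394 * 82) / (49 * 961 / 6)
= 114308 * 6 / 47089
= 685848 / 47089
= 14.565 MPa

14.565


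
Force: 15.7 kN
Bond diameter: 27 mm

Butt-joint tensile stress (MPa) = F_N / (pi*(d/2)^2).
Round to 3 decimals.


F_N = 15.7 * 1000 = 15700.0 N
A = pi*(13.5)^2 = 572.5553 mm^2
stress = 15700.0 / 572.5553 = 27.421 MPa

27.421


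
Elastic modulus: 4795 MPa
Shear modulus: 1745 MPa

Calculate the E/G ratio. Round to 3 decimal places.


E / G = 4795 / 1745 = 2.748

2.748


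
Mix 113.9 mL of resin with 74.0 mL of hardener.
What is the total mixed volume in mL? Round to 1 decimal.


Total = 113.9 + 74.0 = 187.9 mL

187.9


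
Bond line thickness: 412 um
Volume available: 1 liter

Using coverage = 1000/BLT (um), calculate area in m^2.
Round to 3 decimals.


1 L = 1e6 mm^3, thickness = 412 um = 0.412 mm
Area = 1e6 / 0.412 mm^2 = (1e6 / 0.412) / 1e6 m^2 = 1000 / 412 m^2
= 2.427 m^2

2.427


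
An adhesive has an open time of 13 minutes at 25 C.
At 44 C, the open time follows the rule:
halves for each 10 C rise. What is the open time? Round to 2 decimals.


Factor = 2^((44-25)/10) = 3.7321
Open time = 13 / 3.7321 = 3.48 min

3.48


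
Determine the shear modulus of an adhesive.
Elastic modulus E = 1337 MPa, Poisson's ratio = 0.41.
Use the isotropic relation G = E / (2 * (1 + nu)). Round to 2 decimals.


G = 1337 / (2*(1+0.41)) = 1337 / 2.82
= 474.11 MPa

474.11


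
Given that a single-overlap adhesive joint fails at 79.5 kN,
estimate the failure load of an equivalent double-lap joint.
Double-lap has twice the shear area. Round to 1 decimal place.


Double-lap factor = 2
Expected load = 79.5 * 2 = 159.0 kN

159.0


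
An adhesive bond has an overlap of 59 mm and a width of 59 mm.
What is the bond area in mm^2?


Bond area = overlap * width
= 59 * 59
= 3481 mm^2

3481


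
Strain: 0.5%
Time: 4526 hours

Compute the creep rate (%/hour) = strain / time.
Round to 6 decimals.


Creep rate = 0.5 / 4526
= 0.000110 %/h

0.000110


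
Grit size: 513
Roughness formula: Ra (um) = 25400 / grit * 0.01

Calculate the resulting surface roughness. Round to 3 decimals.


Ra = 25400 / 513 * 0.01
= 0.495 um

0.495


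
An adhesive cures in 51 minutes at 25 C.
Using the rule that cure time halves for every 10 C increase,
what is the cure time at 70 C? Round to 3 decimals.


Factor = 2^((70 - 25) / 10) = 22.6274
Cure time = 51 / 22.6274
= 2.254 minutes

2.254


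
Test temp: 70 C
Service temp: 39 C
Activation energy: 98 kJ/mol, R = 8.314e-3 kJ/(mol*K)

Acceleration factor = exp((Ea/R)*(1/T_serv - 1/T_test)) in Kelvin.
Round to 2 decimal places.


AF = exp((98/0.008314)*(1/312.15 - 1/343.15))
= 30.31

30.31


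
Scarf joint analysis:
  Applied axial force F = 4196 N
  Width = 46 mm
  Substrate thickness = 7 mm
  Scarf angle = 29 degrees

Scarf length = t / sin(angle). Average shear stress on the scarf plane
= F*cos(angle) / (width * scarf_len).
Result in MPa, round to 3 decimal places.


Scarf length = 7 / sin(29 deg) = 14.4387 mm
cos(29 deg) = 0.874620
Shear = 4196 * 0.874620 / (46 * 14.4387)
= 5.525 MPa

5.525


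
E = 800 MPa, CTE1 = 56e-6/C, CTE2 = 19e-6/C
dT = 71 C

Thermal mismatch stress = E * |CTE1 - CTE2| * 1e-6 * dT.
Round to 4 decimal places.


= 800 * 37e-6 * 71
= 2.1016 MPa

2.1016


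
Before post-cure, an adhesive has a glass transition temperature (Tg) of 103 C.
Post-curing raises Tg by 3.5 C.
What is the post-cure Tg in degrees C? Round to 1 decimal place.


Tg_post = Tg_base + delta_Tg
= 103 + 3.5
= 106.5 C

106.5


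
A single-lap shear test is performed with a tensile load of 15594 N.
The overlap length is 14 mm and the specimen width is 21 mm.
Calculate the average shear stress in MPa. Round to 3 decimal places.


Shear stress = F / (overlap * width)
= 15594 / (14 * 21)
= 15594 / 294
= 53.041 MPa

53.041


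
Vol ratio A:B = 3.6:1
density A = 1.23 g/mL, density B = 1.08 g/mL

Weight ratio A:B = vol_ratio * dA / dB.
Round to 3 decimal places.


Weight ratio = 3.6 * 1.23 / 1.08
= 4.100

4.100


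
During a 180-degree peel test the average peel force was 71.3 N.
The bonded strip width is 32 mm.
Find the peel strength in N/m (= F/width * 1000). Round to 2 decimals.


Peel strength = F/width * 1000
= 71.3 / 32 * 1000
= 2228.13 N/m

2228.13


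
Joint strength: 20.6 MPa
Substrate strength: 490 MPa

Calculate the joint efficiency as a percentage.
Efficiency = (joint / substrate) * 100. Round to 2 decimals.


Efficiency = (20.6 / 490) * 100 = 4.20%

4.20


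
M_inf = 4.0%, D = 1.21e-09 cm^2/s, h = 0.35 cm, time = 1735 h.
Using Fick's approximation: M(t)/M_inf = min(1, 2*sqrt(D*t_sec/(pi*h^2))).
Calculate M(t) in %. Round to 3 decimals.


t = 6246000 s
ratio = min(1, 2*sqrt(1.21e-09*6246000/(pi*0.1225)))
= 0.280273
M(t) = 4.0 * 0.280273 = 1.121%

1.121


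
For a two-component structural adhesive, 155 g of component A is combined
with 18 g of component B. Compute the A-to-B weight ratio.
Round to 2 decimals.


Weight ratio A:B = 155 / 18
= 8.61

8.61


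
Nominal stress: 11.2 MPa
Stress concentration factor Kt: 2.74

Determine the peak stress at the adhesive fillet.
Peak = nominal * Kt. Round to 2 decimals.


Peak stress = 11.2 * 2.74
= 30.69 MPa

30.69


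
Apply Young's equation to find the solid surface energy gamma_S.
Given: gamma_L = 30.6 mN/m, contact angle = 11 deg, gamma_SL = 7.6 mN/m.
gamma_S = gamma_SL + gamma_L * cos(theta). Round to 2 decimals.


theta_rad = 11 * pi/180 = 0.191986
gamma_S = 7.6 + 30.6 * cos(0.191986)
= 37.64 mN/m

37.64


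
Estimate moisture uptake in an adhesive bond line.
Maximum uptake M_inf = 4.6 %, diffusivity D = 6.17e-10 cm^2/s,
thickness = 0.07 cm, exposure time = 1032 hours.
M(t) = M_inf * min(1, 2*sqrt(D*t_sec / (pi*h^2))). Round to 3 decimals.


Convert time: 1032 h = 3715200 s
ratio = min(1, 2*sqrt(6.17e-10*3715200/(pi*0.07^2)))
= 0.771775
M(t) = 4.6 * 0.771775 = 3.550%

3.550


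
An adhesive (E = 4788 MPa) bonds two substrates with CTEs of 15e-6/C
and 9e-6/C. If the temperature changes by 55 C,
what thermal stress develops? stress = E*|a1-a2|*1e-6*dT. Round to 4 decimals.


Stress = 4788 * |15 - 9| * 1e-6 * 55
= 1.5800 MPa

1.5800


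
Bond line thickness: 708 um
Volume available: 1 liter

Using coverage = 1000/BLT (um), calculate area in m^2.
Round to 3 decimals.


1 L = 1e6 mm^3, thickness = 708 um = 0.708 mm
Area = 1e6 / 0.708 mm^2 = (1e6 / 0.708) / 1e6 m^2 = 1000 / 708 m^2
= 1.412 m^2

1.412


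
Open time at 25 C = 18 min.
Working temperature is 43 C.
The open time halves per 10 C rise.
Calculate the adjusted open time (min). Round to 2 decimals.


factor = 2^((43 - 25) / 10) = 3.4822
ot = 18 / 3.4822 = 5.17 min

5.17


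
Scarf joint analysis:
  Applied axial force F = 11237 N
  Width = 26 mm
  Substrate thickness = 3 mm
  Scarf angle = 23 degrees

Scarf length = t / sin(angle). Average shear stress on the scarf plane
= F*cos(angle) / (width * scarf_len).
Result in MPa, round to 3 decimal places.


Scarf length = 3 / sin(23 deg) = 7.6779 mm
cos(23 deg) = 0.920505
Shear = 11237 * 0.920505 / (26 * 7.6779)
= 51.816 MPa

51.816


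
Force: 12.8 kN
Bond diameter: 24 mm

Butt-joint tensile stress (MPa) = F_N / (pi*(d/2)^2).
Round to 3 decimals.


F_N = 12.8 * 1000 = 12800.0 N
A = pi*(12.0)^2 = 452.3893 mm^2
stress = 12800.0 / 452.3893 = 28.294 MPa

28.294


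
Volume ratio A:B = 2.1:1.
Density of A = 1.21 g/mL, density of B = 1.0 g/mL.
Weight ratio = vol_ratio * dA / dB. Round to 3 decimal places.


Wt ratio = 2.1 * 1.21 / 1.0
= 2.541

2.541


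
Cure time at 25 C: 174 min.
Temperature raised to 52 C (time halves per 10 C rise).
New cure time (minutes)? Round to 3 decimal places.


Acceleration factor = 2^(27/10) = 6.4980
New time = 174 / 6.4980 = 26.777 min

26.777


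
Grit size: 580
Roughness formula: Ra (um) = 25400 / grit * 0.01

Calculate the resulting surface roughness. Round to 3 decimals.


Ra = 25400 / 580 * 0.01
= 0.438 um

0.438


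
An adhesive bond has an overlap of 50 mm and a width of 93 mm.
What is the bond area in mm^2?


Bond area = overlap * width
= 50 * 93
= 4650 mm^2

4650


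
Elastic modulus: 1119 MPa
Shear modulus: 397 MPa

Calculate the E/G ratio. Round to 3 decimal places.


E / G = 1119 / 397 = 2.819

2.819


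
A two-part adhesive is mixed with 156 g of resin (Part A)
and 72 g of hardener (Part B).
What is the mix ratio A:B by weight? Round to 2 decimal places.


Mix ratio = mass_A / mass_B
= 156 / 72
= 2.17

2.17


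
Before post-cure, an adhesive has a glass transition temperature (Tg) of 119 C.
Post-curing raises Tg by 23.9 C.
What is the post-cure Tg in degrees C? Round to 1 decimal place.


Tg_post = Tg_base + delta_Tg
= 119 + 23.9
= 142.9 C

142.9


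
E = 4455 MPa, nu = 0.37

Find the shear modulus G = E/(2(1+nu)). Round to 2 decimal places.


G = 4455 / (2 * 1.37)
= 1625.91 MPa

1625.91


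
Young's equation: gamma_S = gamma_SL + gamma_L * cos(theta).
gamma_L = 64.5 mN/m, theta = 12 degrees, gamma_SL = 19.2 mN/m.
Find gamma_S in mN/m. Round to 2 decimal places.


cos(12 deg) = 0.978148
gamma_S = 19.2 + 64.5 * 0.978148
= 82.29 mN/m

82.29


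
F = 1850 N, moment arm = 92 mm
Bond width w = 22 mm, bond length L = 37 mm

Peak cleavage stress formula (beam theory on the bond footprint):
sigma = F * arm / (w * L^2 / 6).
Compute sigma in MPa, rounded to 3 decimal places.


sigma = (1850 * 92) / (22 * 1369 / 6)
= 170200 * 6 / 30118
= 1021200 / 30118
= 33.907 MPa

33.907


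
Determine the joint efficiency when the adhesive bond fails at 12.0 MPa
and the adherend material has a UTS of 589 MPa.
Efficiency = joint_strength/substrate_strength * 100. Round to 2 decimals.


Joint efficiency = 12.0 / 589 * 100
= 2.04%

2.04


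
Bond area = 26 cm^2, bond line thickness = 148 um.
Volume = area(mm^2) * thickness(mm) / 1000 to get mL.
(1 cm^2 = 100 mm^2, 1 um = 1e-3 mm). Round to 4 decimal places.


area_mm2 = 26 * 100 = 2600
blt_mm = 148 * 1e-3 = 0.148
vol_mm3 = 2600 * 0.148 = 384.8
vol_mL = 384.8 / 1000 = 0.3848 mL

0.3848


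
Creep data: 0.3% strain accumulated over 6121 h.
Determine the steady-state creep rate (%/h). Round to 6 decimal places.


Rate = 0.3 / 6121 = 0.000049 %/h

0.000049


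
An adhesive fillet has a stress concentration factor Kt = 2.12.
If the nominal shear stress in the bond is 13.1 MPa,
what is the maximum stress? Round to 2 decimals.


Max stress = 13.1 * 2.12 = 27.77 MPa

27.77


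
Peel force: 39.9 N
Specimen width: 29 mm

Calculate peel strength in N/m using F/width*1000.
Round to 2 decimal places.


Peel strength = 39.9 / 29 * 1000 = 1375.86 N/m

1375.86


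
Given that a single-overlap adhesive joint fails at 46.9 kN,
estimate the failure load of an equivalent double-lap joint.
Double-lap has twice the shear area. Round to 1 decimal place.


Double-lap factor = 2
Expected load = 46.9 * 2 = 93.8 kN

93.8


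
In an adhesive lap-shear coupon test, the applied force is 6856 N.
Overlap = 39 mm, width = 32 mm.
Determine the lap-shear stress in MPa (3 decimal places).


stress = F / (overlap * width)
= 6856 / (39 * 32)
= 5.494 MPa

5.494


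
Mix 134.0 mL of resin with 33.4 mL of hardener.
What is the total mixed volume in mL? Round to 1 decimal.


Total = 134.0 + 33.4 = 167.4 mL

167.4


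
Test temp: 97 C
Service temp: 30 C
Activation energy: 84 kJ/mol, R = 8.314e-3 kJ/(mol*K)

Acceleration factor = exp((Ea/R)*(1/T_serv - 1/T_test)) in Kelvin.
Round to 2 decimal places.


AF = exp((84/0.008314)*(1/303.15 - 1/370.15))
= 416.82

416.82


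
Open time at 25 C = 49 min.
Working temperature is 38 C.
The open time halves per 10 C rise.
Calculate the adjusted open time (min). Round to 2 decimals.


factor = 2^((38 - 25) / 10) = 2.4623
ot = 49 / 2.4623 = 19.90 min

19.90


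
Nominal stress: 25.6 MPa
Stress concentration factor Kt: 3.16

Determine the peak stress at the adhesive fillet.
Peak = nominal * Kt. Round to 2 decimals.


Peak stress = 25.6 * 3.16
= 80.90 MPa

80.90


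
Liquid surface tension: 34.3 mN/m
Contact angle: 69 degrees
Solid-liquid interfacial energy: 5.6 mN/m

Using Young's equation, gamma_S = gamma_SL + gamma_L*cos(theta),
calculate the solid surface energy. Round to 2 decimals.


gamma_S = 5.6 + 34.3 * cos(69)
= 17.89 mN/m

17.89


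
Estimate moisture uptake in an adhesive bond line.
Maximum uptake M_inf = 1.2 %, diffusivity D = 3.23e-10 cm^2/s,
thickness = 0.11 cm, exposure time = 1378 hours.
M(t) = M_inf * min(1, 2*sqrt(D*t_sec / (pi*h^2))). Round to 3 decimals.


Convert time: 1378 h = 4960800 s
ratio = min(1, 2*sqrt(3.23e-10*4960800/(pi*0.11^2)))
= 0.410619
M(t) = 1.2 * 0.410619 = 0.493%

0.493


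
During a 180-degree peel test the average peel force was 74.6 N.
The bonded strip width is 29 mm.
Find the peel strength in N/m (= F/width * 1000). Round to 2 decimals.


Peel strength = F/width * 1000
= 74.6 / 29 * 1000
= 2572.41 N/m

2572.41


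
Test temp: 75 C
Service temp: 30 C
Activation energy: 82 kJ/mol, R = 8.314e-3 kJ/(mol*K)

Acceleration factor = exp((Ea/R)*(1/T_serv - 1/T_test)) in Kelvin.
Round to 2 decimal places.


AF = exp((82/0.008314)*(1/303.15 - 1/348.15))
= 67.04

67.04


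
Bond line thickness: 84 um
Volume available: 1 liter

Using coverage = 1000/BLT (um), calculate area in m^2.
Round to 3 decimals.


1 L = 1e6 mm^3, thickness = 84 um = 0.084 mm
Area = 1e6 / 0.084 mm^2 = (1e6 / 0.084) / 1e6 m^2 = 1000 / 84 m^2
= 11.905 m^2

11.905


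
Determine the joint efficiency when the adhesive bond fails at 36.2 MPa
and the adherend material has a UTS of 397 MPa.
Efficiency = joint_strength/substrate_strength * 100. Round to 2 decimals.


Joint efficiency = 36.2 / 397 * 100
= 9.12%

9.12


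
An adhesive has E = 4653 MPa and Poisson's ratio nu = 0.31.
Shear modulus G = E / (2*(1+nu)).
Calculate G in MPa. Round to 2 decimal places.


G = 4653 / (2*(1+0.31))
= 4653 / 2.62
= 1775.95 MPa

1775.95


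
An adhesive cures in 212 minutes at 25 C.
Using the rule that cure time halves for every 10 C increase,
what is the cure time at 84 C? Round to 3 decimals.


Factor = 2^((84 - 25) / 10) = 59.7141
Cure time = 212 / 59.7141
= 3.550 minutes

3.550


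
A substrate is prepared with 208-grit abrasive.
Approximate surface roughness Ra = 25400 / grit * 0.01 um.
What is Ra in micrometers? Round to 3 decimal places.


Ra = 25400 / 208 * 0.01 = 1.221 um

1.221


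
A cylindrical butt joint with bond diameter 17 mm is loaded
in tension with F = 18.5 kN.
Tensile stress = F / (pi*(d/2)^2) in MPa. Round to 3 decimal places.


Area = pi * (17/2)^2 = 226.9801 mm^2
Stress = 18.5*1000 / 226.9801
= 81.505 MPa

81.505


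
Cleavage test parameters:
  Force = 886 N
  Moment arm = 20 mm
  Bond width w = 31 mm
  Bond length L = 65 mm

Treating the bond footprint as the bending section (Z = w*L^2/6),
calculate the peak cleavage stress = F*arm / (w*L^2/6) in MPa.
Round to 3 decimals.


M = 886 * 20 = 17720 N*mm
Z = 31 * 65^2 / 6 = 130975 / 6 mm^3
sigma = M / Z = 6 * 17720 / 130975 = 106320 / 130975
= 0.812 MPa

0.812


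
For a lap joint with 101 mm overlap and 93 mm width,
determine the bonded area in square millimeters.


Area = 101 * 93 = 9393 mm^2

9393


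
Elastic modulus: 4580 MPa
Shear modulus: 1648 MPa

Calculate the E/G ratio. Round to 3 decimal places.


E / G = 4580 / 1648 = 2.779

2.779


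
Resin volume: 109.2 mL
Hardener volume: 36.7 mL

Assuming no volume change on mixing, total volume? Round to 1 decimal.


V_total = 109.2 + 36.7 = 145.9 mL

145.9


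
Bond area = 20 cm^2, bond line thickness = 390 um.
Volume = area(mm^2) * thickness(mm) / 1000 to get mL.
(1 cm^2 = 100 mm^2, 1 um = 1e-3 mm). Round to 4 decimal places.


area_mm2 = 20 * 100 = 2000
blt_mm = 390 * 1e-3 = 0.39
vol_mm3 = 2000 * 0.39 = 780.0
vol_mL = 780.0 / 1000 = 0.7800 mL

0.7800


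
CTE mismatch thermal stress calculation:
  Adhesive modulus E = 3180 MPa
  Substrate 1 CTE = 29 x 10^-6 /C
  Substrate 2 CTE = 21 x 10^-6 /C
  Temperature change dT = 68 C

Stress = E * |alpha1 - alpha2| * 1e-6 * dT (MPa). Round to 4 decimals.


delta_alpha = |29 - 21| = 8 x 10^-6/C
Stress = 3180 * 8e-6 * 68
= 1.7299 MPa

1.7299


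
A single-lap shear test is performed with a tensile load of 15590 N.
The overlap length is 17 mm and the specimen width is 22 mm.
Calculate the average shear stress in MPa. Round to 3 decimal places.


Shear stress = F / (overlap * width)
= 15590 / (17 * 22)
= 15590 / 374
= 41.684 MPa

41.684


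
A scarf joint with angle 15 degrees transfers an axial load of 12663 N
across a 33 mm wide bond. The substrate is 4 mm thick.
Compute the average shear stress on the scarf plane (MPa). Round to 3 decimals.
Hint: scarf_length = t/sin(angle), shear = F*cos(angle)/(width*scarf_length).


scarf_length = 4 / sin(15 deg) = 15.4548 mm
cos(15 deg) = 0.965926
shear stress = 12663 * 0.965926 / (33 * 15.4548)
= 23.983 MPa

23.983


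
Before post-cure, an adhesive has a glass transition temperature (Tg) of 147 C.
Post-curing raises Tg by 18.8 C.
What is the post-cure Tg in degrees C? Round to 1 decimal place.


Tg_post = Tg_base + delta_Tg
= 147 + 18.8
= 165.8 C

165.8


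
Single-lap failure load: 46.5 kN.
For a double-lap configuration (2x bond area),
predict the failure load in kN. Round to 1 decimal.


Failure load = 46.5 * 2 = 93.0 kN

93.0


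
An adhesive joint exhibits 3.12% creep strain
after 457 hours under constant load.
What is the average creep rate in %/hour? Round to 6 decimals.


Creep rate = strain / time
= 3.12 / 457
= 0.006827 %/h

0.006827


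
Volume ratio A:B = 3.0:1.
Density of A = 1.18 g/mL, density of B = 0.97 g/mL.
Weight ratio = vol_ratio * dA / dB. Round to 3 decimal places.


Wt ratio = 3.0 * 1.18 / 0.97
= 3.649

3.649


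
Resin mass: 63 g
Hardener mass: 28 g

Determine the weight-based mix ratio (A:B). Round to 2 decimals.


Ratio = 63 / 28 = 2.25

2.25


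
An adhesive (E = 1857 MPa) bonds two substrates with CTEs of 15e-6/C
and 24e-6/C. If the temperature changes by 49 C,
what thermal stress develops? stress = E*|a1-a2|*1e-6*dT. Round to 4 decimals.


Stress = 1857 * |15 - 24| * 1e-6 * 49
= 0.8189 MPa

0.8189


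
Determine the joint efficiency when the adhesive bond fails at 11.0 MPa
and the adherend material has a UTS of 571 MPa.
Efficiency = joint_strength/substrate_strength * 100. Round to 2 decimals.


Joint efficiency = 11.0 / 571 * 100
= 1.93%

1.93


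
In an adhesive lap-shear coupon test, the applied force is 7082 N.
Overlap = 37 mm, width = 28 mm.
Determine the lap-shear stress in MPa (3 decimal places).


stress = F / (overlap * width)
= 7082 / (37 * 28)
= 6.836 MPa

6.836


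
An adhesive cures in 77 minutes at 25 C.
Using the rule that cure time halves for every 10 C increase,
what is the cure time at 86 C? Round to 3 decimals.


Factor = 2^((86 - 25) / 10) = 68.5935
Cure time = 77 / 68.5935
= 1.123 minutes

1.123


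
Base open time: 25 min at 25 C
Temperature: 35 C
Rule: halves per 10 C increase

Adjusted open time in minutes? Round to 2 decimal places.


Acceleration = 2^((35-25)/10) = 2.0000
Open time = 25 / 2.0000 = 12.50 min

12.50


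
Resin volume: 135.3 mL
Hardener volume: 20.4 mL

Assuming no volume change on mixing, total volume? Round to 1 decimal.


V_total = 135.3 + 20.4 = 155.7 mL

155.7


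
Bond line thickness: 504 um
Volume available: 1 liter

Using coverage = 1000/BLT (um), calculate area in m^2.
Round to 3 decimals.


1 L = 1e6 mm^3, thickness = 504 um = 0.504 mm
Area = 1e6 / 0.504 mm^2 = (1e6 / 0.504) / 1e6 m^2 = 1000 / 504 m^2
= 1.984 m^2

1.984


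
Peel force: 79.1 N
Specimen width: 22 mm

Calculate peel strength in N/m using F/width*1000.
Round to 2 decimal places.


Peel strength = 79.1 / 22 * 1000 = 3595.45 N/m

3595.45


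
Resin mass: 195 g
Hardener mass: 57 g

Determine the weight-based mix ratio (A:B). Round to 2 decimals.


Ratio = 195 / 57 = 3.42

3.42


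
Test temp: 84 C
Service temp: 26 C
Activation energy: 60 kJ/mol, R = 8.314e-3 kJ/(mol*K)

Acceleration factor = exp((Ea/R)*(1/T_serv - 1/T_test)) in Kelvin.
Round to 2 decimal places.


AF = exp((60/0.008314)*(1/299.15 - 1/357.15))
= 50.28

50.28


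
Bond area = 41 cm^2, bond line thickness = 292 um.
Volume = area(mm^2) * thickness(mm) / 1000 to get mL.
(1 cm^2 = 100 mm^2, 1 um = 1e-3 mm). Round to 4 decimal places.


area_mm2 = 41 * 100 = 4100
blt_mm = 292 * 1e-3 = 0.292
vol_mm3 = 4100 * 0.292 = 1197.2
vol_mL = 1197.2 / 1000 = 1.1972 mL

1.1972


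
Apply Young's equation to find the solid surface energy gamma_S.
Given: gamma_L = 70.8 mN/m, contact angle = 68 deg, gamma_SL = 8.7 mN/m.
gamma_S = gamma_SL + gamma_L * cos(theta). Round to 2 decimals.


theta_rad = 68 * pi/180 = 1.186824
gamma_S = 8.7 + 70.8 * cos(1.186824)
= 35.22 mN/m

35.22


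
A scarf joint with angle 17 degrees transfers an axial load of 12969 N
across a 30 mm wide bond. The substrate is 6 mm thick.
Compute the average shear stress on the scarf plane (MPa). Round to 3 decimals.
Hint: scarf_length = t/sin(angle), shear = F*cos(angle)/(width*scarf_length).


scarf_length = 6 / sin(17 deg) = 20.5218 mm
cos(17 deg) = 0.956305
shear stress = 12969 * 0.956305 / (30 * 20.5218)
= 20.145 MPa

20.145


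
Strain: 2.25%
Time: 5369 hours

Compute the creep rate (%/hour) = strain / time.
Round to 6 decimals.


Creep rate = 2.25 / 5369
= 0.000419 %/h

0.000419


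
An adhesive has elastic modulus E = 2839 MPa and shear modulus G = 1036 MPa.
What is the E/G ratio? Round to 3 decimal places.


E/G = 2839 / 1036 = 2.740

2.740


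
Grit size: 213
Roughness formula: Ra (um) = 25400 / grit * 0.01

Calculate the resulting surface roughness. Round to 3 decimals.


Ra = 25400 / 213 * 0.01
= 1.192 um

1.192


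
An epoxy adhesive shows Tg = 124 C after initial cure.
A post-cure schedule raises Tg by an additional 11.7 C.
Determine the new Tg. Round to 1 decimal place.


New Tg = 124 + 11.7
= 135.7 C

135.7


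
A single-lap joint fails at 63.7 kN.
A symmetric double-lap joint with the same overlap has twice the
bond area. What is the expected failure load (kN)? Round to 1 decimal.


Double-lap load = 2 * 63.7 = 127.4 kN

127.4


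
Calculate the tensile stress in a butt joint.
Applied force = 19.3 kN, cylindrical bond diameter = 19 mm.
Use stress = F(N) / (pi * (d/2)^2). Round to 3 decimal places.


A = pi * 9.5^2 = 283.5287 mm^2
sigma = 19300.0 / 283.5287 = 68.071 MPa

68.071


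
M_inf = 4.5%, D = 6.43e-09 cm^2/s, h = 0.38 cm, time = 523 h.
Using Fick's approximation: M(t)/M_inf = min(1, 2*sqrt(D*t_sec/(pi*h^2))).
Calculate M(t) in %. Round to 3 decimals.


t = 1882800 s
ratio = min(1, 2*sqrt(6.43e-09*1882800/(pi*0.1444)))
= 0.326723
M(t) = 4.5 * 0.326723 = 1.470%

1.470


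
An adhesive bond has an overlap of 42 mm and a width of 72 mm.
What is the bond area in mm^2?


Bond area = overlap * width
= 42 * 72
= 3024 mm^2

3024


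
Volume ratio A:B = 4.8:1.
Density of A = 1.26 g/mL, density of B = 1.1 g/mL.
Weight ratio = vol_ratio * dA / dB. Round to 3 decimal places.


Wt ratio = 4.8 * 1.26 / 1.1
= 5.498

5.498


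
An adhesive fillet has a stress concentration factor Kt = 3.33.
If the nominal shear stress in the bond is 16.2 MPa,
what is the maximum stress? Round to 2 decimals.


Max stress = 16.2 * 3.33 = 53.95 MPa

53.95


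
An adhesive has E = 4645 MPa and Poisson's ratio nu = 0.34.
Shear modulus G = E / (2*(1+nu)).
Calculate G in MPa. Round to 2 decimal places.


G = 4645 / (2*(1+0.34))
= 4645 / 2.68
= 1733.21 MPa

1733.21


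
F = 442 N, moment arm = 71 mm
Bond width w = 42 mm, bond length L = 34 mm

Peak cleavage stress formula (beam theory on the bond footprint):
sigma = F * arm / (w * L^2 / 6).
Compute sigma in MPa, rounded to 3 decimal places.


sigma = (442 * 71) / (42 * 1156 / 6)
= 31382 * 6 / 48552
= 188292 / 48552
= 3.878 MPa

3.878


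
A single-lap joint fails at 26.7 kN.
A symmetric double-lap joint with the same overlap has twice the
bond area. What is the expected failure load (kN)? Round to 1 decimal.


Double-lap load = 2 * 26.7 = 53.4 kN

53.4


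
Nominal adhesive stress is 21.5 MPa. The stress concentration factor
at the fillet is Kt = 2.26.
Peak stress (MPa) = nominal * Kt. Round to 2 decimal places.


Peak = 21.5 * 2.26 = 48.59 MPa

48.59


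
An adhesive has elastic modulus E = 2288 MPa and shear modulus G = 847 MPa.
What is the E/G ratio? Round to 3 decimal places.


E/G = 2288 / 847 = 2.701

2.701


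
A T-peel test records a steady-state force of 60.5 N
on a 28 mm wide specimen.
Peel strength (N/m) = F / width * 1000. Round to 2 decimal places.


Peel strength = 60.5 / 28 * 1000
= 2160.71 N/m

2160.71


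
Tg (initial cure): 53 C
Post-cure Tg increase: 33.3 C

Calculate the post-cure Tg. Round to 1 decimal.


Post-cure Tg = 53 + 33.3 = 86.3 C

86.3


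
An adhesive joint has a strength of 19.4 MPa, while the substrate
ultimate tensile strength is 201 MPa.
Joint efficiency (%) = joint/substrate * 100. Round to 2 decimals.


Efficiency = 19.4 / 201 * 100
= 9.65%

9.65


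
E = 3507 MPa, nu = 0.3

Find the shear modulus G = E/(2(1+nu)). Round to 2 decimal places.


G = 3507 / (2 * 1.30)
= 1348.85 MPa

1348.85


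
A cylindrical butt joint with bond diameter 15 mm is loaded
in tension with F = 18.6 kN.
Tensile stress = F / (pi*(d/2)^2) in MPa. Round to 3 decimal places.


Area = pi * (15/2)^2 = 176.7146 mm^2
Stress = 18.6*1000 / 176.7146
= 105.254 MPa

105.254


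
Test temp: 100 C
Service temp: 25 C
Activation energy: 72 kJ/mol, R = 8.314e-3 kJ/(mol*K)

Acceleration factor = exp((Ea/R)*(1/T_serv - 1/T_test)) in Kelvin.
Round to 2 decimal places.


AF = exp((72/0.008314)*(1/298.15 - 1/373.15))
= 343.10

343.10


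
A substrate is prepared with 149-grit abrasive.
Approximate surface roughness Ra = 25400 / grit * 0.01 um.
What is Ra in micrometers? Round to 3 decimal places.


Ra = 25400 / 149 * 0.01 = 1.705 um

1.705


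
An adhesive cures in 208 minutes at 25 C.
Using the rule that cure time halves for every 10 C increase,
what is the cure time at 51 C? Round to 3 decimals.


Factor = 2^((51 - 25) / 10) = 6.0629
Cure time = 208 / 6.0629
= 34.307 minutes

34.307


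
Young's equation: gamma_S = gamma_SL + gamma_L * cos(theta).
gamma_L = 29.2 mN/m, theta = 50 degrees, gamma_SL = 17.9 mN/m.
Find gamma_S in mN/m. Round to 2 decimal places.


cos(50 deg) = 0.642788
gamma_S = 17.9 + 29.2 * 0.642788
= 36.67 mN/m

36.67


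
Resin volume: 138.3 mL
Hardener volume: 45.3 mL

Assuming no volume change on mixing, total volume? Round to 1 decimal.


V_total = 138.3 + 45.3 = 183.6 mL

183.6


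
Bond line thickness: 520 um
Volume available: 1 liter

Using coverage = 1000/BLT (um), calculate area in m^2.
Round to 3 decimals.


1 L = 1e6 mm^3, thickness = 520 um = 0.52 mm
Area = 1e6 / 0.52 mm^2 = (1e6 / 0.52) / 1e6 m^2 = 1000 / 520 m^2
= 1.923 m^2

1.923


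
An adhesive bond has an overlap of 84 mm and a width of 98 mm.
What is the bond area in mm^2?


Bond area = overlap * width
= 84 * 98
= 8232 mm^2

8232


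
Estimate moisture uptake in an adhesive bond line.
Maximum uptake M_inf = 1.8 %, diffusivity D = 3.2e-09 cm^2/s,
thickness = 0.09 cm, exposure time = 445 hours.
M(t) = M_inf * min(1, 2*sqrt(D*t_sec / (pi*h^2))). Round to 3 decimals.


Convert time: 445 h = 1602000 s
ratio = min(1, 2*sqrt(3.2e-09*1602000/(pi*0.09^2)))
= 0.897674
M(t) = 1.8 * 0.897674 = 1.616%

1.616


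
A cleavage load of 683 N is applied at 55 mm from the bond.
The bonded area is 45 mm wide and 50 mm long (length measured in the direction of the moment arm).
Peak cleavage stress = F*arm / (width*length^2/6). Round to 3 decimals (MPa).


Moment = 683 * 55 = 37565 N*mm
Section modulus = 45 * 2500 / 6 = 112500 / 6 mm^3
Stress = 37565 / (112500 / 6) = 225390 / 112500
= 2.003 MPa

2.003
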